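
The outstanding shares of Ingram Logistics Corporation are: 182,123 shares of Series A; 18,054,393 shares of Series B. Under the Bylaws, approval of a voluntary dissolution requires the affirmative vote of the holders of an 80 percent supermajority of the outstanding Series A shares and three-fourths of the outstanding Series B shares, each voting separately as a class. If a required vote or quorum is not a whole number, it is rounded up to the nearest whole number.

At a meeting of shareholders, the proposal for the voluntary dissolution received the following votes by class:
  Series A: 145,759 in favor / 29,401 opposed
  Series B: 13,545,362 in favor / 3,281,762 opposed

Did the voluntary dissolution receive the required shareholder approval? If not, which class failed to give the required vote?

Series A: 4/5 of 182123 = 145698.40, rounded up to 145699; 145,699 required, 145,759 in favor — approved.
Series B: 3/4 of 18054393 = 13540794.75, rounded up to 13540795; 13,540,795 required, 13,545,362 in favor — approved.

Approved — every class gave the required vote.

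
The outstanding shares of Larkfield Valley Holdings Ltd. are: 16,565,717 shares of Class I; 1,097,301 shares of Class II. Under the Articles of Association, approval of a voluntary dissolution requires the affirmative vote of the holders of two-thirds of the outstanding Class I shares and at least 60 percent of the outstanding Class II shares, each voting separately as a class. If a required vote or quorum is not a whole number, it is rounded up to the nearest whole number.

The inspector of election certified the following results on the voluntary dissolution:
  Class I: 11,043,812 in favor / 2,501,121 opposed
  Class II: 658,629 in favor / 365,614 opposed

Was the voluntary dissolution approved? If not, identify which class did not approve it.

Approved — every class gave the required vote.

Class I: 2/3 of 16565717 = 11043811.33, rounded up to 11043812; 11,043,812 required, 11,043,812 in favor — approved.
Class II: 3/5 of 1097301 = 658380.60, rounded up to 658381; 658,381 required, 658,629 in favor — approved.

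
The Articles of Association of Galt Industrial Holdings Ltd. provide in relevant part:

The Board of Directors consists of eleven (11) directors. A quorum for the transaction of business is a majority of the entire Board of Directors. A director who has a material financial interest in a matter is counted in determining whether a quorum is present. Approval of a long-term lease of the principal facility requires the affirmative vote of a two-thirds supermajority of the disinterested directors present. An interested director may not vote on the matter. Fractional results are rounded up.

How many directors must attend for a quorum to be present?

A majority of 11 is 6.

6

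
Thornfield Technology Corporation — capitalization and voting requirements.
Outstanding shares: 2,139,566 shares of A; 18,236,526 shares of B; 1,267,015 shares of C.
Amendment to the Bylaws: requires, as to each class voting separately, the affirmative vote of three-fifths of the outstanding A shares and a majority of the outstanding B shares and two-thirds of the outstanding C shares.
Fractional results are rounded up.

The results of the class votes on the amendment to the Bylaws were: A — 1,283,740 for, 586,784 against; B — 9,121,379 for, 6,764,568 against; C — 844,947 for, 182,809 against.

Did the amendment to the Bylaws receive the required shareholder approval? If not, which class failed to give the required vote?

Approved — every class gave the required vote.

A: 3/5 of 2139566 = 1283739.60, rounded up to 1283740; 1,283,740 required, 1,283,740 in favor — approved.
B: a majority of 18236526 is 9118264; 9,118,264 required, 9,121,379 in favor — approved.
C: 2/3 of 1267015 = 844676.67, rounded up to 844677; 844,677 required, 844,947 in favor — approved.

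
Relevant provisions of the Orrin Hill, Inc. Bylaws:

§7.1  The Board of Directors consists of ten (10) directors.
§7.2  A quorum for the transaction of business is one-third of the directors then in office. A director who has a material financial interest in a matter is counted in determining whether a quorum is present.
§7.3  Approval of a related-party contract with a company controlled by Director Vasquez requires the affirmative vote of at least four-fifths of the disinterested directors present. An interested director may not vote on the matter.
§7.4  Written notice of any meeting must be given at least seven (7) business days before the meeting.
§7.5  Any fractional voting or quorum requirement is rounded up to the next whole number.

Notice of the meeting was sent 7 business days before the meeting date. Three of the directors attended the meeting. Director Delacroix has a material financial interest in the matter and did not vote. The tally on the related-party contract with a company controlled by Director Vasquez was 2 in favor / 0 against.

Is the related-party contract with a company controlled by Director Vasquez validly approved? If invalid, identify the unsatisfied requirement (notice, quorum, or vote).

Notice: 7 business days given; 7 required (7 ≥ 7). Satisfied.
Quorum: 3 present (interested directors count toward quorum); quorum is 4. Not satisfied.
Vote: the related-party contract with a company controlled by Director Vasquez requires four-fifths of the disinterested directors present (3 − 1 = 2). 4/5 of 2 = 1.60, rounded up to 2, so 2 affirmative votes are needed; 2 voted in favor. Satisfied. (Moot — without a quorum no business can be validly transacted.)

Invalid — quorum requirement not satisfied.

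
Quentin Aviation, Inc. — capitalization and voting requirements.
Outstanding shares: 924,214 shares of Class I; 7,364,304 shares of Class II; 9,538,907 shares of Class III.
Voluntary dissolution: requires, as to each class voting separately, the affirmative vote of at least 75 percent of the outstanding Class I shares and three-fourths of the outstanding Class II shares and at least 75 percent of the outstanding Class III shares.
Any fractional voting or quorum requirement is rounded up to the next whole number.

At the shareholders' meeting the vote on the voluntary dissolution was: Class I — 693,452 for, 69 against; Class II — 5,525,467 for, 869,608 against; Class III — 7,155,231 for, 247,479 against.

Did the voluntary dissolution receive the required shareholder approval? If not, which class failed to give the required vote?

Approved — every class gave the required vote.

Class I: 3/4 of 924214 = 693160.50, rounded up to 693161; 693,161 required, 693,452 in favor — approved.
Class II: 3/4 of 7364304 = 5523228; 5,523,228 required, 5,525,467 in favor — approved.
Class III: 3/4 of 9538907 = 7154180.25, rounded up to 7154181; 7,154,181 required, 7,155,231 in favor — approved.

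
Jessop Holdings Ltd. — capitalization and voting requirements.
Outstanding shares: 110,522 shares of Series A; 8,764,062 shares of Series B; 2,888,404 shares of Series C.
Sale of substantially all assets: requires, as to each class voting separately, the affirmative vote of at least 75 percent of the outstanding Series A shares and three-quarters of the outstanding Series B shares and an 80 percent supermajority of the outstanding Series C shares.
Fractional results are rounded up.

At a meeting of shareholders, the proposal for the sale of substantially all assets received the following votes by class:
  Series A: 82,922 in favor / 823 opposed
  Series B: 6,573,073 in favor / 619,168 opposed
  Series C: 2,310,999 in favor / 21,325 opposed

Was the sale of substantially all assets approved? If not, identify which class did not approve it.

Series A: 3/4 of 110522 = 82891.50, rounded up to 82892; 82,892 required, 82,922 in favor — approved.
Series B: 3/4 of 8764062 = 6573046.50, rounded up to 6573047; 6,573,047 required, 6,573,073 in favor — approved.
Series C: 4/5 of 2888404 = 2310723.20, rounded up to 2310724; 2,310,724 required, 2,310,999 in favor — approved.

Approved — every class gave the required vote.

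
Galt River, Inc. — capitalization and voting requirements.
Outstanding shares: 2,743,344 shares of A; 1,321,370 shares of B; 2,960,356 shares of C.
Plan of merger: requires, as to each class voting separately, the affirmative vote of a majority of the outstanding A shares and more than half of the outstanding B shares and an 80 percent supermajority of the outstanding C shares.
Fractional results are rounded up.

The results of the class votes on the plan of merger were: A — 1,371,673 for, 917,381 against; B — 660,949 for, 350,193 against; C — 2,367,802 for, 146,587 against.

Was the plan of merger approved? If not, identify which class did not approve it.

A: a majority of 2743344 is 1371673; 1,371,673 required, 1,371,673 in favor — approved.
B: a majority of 1321370 is 660686; 660,686 required, 660,949 in favor — approved.
C: 4/5 of 2960356 = 2368284.80, rounded up to 2368285; 2,368,285 required, 2,367,802 in favor — not approved.

Not approved — the C shares did not give the required vote.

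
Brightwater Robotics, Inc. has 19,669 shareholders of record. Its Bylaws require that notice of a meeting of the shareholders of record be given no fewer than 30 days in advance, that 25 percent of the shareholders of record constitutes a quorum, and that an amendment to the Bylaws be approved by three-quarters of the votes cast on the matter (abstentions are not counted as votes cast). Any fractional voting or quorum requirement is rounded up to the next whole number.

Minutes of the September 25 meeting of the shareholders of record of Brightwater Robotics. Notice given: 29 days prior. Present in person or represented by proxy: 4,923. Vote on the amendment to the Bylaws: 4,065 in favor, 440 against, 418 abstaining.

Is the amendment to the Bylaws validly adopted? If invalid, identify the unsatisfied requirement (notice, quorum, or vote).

Invalid — notice requirement not satisfied.

Notice: 29 days given; 30 required. Not satisfied.
Quorum: 25% of 19,669 = 4,917.25, rounded up to 4,918; 4,923 present. Satisfied.
Vote: requires three-fourths of the votes cast (4,923 − 418 abstaining = 4,505); 3/4 of 4505 = 3378.75, rounded up to 3379, so 3,379 needed; 4,065 in favor. Satisfied.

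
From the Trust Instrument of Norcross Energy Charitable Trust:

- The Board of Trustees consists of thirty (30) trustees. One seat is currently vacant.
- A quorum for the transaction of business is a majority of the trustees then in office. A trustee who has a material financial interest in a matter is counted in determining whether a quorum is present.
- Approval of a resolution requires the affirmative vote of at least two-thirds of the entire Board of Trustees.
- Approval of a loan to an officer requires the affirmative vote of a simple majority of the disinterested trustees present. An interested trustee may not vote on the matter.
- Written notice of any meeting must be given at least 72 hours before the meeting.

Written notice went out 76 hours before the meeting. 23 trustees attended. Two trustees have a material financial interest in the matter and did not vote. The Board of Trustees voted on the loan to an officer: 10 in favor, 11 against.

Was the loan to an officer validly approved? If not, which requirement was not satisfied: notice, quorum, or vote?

Invalid — vote requirement not satisfied.

Notice: 76 hours given; 72 required (76 ≥ 72). Satisfied.
Quorum: 23 present (interested trustees count toward quorum); quorum is 15. Satisfied.
Vote: the loan to an officer requires a majority of the disinterested trustees present (23 − 2 = 21). A majority of 21 is 11, so 11 affirmative votes are needed; 10 voted in favor. Not satisfied.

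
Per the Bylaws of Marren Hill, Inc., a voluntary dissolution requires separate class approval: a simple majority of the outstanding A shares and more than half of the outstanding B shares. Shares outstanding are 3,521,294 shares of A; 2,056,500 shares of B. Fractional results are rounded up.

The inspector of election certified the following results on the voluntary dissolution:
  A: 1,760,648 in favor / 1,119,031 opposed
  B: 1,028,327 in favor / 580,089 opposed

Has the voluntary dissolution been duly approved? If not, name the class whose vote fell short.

Approved — every class gave the required vote.

A: a majority of 3521294 is 1760648; 1,760,648 required, 1,760,648 in favor — approved.
B: a majority of 2056500 is 1028251; 1,028,251 required, 1,028,327 in favor — approved.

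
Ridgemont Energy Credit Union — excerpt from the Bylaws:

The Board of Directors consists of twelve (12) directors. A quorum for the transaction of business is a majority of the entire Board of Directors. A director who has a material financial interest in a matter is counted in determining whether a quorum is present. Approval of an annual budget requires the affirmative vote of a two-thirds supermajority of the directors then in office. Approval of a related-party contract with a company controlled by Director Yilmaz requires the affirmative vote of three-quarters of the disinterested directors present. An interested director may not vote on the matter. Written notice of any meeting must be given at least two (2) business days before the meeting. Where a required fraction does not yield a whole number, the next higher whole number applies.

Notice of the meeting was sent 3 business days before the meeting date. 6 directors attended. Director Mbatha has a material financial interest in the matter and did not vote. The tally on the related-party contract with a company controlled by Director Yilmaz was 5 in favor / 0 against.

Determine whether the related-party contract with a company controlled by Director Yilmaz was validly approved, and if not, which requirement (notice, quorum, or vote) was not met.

Notice: 3 business days given; 2 required (3 ≥ 2). Satisfied.
Quorum: 6 present (interested directors count toward quorum); quorum is 7. Not satisfied.
Vote: the related-party contract with a company controlled by Director Yilmaz requires three-fourths of the disinterested directors present (6 − 1 = 5). 3/4 of 5 = 3.75, rounded up to 4, so 4 affirmative votes are needed; 5 voted in favor. Satisfied. (Moot — without a quorum no business can be validly transacted.)

Invalid — quorum requirement not satisfied.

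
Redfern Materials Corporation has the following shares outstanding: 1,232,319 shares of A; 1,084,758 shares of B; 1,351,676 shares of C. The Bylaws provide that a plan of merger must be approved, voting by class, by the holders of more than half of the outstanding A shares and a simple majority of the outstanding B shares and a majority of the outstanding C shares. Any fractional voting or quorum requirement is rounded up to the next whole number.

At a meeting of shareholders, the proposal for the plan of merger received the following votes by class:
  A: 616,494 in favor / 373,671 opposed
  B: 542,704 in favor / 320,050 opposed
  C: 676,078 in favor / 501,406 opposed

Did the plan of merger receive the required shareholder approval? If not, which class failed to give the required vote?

Approved — every class gave the required vote.

A: a majority of 1232319 is 616160; 616,160 required, 616,494 in favor — approved.
B: a majority of 1084758 is 542380; 542,380 required, 542,704 in favor — approved.
C: a majority of 1351676 is 675839; 675,839 required, 676,078 in favor — approved.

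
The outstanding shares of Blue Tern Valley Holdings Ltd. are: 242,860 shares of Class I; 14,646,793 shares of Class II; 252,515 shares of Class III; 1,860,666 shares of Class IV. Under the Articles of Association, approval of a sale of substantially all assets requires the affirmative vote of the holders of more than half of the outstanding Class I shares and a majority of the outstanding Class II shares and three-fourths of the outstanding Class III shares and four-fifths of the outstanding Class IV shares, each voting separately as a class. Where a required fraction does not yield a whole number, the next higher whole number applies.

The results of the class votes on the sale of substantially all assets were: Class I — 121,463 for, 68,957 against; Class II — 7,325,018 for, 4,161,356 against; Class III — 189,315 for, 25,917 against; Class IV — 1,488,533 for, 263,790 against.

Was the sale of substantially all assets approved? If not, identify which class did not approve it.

Not approved — the Class III shares did not give the required vote.

Class I: a majority of 242860 is 121431; 121,431 required, 121,463 in favor — approved.
Class II: a majority of 14646793 is 7323397; 7,323,397 required, 7,325,018 in favor — approved.
Class III: 3/4 of 252515 = 189386.25, rounded up to 189387; 189,387 required, 189,315 in favor — not approved.
Class IV: 4/5 of 1860666 = 1488532.80, rounded up to 1488533; 1,488,533 required, 1,488,533 in favor — approved.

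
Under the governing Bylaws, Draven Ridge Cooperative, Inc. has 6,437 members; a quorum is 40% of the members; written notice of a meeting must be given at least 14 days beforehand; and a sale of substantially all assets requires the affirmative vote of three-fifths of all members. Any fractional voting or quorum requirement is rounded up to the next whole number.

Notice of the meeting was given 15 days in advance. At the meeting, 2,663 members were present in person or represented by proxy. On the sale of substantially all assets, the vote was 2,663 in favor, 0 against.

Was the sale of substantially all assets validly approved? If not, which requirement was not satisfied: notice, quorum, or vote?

Invalid — vote requirement not satisfied.

Notice: 15 days given; 14 required. Satisfied.
Quorum: 40% of 6,437 = 2,574.80, rounded up to 2,575; 2,663 present. Satisfied.
Vote: requires three-fifths of all members (6,437); 3/5 of 6437 = 3862.20, rounded up to 3863, so 3,863 needed; 2,663 in favor. Not satisfied.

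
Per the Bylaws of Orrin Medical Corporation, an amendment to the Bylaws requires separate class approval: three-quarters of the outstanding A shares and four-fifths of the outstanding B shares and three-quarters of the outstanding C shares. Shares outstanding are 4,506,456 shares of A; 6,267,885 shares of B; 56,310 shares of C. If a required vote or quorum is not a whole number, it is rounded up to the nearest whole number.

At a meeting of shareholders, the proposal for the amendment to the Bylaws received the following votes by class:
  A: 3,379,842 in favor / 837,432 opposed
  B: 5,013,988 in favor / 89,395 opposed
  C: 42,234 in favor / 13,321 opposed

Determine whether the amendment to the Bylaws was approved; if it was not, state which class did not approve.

Not approved — the B shares did not give the required vote.

A: 3/4 of 4506456 = 3379842; 3,379,842 required, 3,379,842 in favor — approved.
B: 4/5 of 6267885 = 5014308; 5,014,308 required, 5,013,988 in favor — not approved.
C: 3/4 of 56310 = 42232.50, rounded up to 42233; 42,233 required, 42,234 in favor — approved.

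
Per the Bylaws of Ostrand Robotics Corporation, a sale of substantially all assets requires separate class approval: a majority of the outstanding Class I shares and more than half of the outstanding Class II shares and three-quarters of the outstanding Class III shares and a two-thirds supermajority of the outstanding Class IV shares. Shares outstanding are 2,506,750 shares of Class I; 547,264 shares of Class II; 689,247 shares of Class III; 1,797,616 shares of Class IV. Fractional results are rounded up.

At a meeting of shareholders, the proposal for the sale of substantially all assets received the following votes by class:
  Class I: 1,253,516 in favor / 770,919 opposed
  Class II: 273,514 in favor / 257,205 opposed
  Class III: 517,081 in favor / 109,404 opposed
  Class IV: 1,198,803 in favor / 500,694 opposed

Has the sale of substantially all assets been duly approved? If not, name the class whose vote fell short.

Not approved — the Class II shares did not give the required vote.

Class I: a majority of 2506750 is 1253376; 1,253,376 required, 1,253,516 in favor — approved.
Class II: a majority of 547264 is 273633; 273,633 required, 273,514 in favor — not approved.
Class III: 3/4 of 689247 = 516935.25, rounded up to 516936; 516,936 required, 517,081 in favor — approved.
Class IV: 2/3 of 1797616 = 1198410.67, rounded up to 1198411; 1,198,411 required, 1,198,803 in favor — approved.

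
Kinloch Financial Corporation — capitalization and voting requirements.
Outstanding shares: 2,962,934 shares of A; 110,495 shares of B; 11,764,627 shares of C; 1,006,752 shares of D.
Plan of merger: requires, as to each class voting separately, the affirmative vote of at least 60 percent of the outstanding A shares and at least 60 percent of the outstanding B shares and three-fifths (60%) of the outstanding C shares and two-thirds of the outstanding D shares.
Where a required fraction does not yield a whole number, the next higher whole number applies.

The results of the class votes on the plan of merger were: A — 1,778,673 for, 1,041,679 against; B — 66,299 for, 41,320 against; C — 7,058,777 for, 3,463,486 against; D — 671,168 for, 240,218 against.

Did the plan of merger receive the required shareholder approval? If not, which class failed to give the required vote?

Approved — every class gave the required vote.

A: 3/5 of 2962934 = 1777760.40, rounded up to 1777761; 1,777,761 required, 1,778,673 in favor — approved.
B: 3/5 of 110495 = 66297; 66,297 required, 66,299 in favor — approved.
C: 3/5 of 11764627 = 7058776.20, rounded up to 7058777; 7,058,777 required, 7,058,777 in favor — approved.
D: 2/3 of 1006752 = 671168; 671,168 required, 671,168 in favor — approved.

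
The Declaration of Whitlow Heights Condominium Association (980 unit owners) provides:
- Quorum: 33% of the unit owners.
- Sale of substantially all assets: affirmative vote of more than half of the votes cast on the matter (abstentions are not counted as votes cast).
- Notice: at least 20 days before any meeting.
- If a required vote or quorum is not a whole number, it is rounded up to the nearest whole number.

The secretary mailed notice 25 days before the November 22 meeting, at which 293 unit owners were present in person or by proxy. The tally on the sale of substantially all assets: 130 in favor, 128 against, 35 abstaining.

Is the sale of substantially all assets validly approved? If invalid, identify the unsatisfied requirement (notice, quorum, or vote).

Invalid — quorum requirement not satisfied.

Notice: 25 days given; 20 required. Satisfied.
Quorum: 33% of 980 = 323.40, rounded up to 324; 293 present. Not satisfied.
Vote: requires a majority of the votes cast (293 − 35 abstaining = 258); a majority of 258 is 130, so 130 needed; 130 in favor. Satisfied.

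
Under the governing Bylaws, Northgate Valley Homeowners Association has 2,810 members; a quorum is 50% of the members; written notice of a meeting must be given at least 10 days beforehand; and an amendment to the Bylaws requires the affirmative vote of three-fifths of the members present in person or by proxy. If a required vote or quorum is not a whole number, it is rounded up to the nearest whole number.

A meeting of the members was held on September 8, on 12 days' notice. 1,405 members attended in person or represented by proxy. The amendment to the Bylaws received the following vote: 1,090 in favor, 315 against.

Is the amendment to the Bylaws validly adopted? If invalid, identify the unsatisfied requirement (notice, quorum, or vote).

Notice: 12 days given; 10 required. Satisfied.
Quorum: 50% of 2,810 = 1,405; 1,405 present. Satisfied.
Vote: requires three-fifths of those present (1,405); 3/5 of 1405 = 843, so 843 needed; 1,090 in favor. Satisfied.

Valid — all requirements satisfied.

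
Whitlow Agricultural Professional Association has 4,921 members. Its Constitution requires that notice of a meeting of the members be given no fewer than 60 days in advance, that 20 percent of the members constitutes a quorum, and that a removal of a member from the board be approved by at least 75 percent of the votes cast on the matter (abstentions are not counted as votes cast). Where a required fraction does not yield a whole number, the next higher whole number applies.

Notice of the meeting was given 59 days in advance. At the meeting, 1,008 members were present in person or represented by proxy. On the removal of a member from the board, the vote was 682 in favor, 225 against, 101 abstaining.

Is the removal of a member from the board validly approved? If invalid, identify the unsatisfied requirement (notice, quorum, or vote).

Notice: 59 days given; 60 required. Not satisfied.
Quorum: 20% of 4,921 = 984.20, rounded up to 985; 1,008 present. Satisfied.
Vote: requires three-fourths of the votes cast (1,008 − 101 abstaining = 907); 3/4 of 907 = 680.25, rounded up to 681, so 681 needed; 682 in favor. Satisfied.

Invalid — notice requirement not satisfied.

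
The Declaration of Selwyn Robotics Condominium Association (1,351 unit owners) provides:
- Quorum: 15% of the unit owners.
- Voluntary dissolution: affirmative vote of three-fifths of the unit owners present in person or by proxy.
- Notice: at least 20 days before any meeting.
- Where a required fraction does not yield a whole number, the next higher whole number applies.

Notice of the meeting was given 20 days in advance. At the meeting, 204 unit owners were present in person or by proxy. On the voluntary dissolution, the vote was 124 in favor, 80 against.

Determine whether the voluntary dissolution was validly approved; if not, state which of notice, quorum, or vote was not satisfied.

Valid — all requirements satisfied.

Notice: 20 days given; 20 required. Satisfied.
Quorum: 15% of 1,351 = 202.65, rounded up to 203; 204 present. Satisfied.
Vote: requires three-fifths of those present (204); 3/5 of 204 = 122.40, rounded up to 123, so 123 needed; 124 in favor. Satisfied.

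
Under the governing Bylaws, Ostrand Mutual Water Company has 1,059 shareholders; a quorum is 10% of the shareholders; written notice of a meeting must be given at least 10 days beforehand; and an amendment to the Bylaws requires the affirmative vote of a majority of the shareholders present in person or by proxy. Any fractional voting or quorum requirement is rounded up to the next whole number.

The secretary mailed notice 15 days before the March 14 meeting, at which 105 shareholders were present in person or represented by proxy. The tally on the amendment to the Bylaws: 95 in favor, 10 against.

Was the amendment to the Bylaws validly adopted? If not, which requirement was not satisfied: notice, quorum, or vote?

Notice: 15 days given; 10 required. Satisfied.
Quorum: 10% of 1,059 = 105.90, rounded up to 106; 105 present. Not satisfied.
Vote: requires a majority of those present (105); a majority of 105 is 53, so 53 needed; 95 in favor. Satisfied.

Invalid — quorum requirement not satisfied.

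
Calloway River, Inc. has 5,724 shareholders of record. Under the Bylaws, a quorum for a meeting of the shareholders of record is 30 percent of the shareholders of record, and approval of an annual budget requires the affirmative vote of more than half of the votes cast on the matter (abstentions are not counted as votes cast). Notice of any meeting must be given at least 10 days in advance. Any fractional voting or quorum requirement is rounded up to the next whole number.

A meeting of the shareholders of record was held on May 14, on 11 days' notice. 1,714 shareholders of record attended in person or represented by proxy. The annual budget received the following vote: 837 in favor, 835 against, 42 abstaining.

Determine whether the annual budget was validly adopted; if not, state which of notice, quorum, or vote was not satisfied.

Invalid — quorum requirement not satisfied.

Notice: 11 days given; 10 required. Satisfied.
Quorum: 30% of 5,724 = 1,717.20, rounded up to 1,718; 1,714 present. Not satisfied.
Vote: requires a majority of the votes cast (1,714 − 42 abstaining = 1,672); a majority of 1672 is 837, so 837 needed; 837 in favor. Satisfied.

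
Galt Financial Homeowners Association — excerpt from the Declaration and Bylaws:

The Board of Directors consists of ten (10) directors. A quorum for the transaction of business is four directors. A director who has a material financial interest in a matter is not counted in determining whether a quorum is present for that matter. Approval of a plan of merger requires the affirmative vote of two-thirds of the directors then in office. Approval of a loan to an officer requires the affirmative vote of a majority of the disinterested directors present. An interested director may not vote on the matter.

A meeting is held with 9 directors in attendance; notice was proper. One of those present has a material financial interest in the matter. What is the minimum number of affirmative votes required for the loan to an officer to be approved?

5

The loan to an officer requires a majority of the disinterested directors present (9 − 1 = 8).
A majority of 8 is 5.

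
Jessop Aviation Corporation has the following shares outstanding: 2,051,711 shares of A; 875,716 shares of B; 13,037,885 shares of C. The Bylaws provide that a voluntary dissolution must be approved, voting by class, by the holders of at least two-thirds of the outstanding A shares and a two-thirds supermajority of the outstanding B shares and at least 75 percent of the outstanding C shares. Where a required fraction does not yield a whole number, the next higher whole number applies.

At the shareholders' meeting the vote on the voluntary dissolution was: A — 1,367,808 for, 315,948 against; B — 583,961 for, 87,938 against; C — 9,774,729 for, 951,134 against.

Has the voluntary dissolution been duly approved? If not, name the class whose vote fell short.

A: 2/3 of 2051711 = 1367807.33, rounded up to 1367808; 1,367,808 required, 1,367,808 in favor — approved.
B: 2/3 of 875716 = 583810.67, rounded up to 583811; 583,811 required, 583,961 in favor — approved.
C: 3/4 of 13037885 = 9778413.75, rounded up to 9778414; 9,778,414 required, 9,774,729 in favor — not approved.

Not approved — the C shares did not give the required vote.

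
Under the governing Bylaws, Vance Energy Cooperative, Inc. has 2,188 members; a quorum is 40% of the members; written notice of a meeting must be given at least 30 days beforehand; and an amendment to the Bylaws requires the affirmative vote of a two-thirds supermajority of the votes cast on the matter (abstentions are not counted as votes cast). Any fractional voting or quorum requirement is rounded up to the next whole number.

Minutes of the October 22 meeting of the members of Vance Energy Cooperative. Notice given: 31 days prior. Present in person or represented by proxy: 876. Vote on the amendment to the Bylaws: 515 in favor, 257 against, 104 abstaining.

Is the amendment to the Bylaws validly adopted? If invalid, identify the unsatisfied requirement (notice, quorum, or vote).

Notice: 31 days given; 30 required. Satisfied.
Quorum: 40% of 2,188 = 875.20, rounded up to 876; 876 present. Satisfied.
Vote: requires two-thirds of the votes cast (876 − 104 abstaining = 772); 2/3 of 772 = 514.67, rounded up to 515, so 515 needed; 515 in favor. Satisfied.

Valid — all requirements satisfied.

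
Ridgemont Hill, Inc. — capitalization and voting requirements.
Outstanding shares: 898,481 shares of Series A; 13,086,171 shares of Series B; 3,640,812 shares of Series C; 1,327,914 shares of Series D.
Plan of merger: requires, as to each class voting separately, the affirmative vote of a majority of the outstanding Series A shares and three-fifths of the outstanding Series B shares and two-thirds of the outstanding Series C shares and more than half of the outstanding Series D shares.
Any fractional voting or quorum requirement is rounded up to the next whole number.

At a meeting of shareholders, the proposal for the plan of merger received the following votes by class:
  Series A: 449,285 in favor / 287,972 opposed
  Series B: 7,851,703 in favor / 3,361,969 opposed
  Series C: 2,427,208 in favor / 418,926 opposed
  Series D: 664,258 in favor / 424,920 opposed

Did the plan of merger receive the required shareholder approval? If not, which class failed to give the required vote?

Approved — every class gave the required vote.

Series A: a majority of 898481 is 449241; 449,241 required, 449,285 in favor — approved.
Series B: 3/5 of 13086171 = 7851702.60, rounded up to 7851703; 7,851,703 required, 7,851,703 in favor — approved.
Series C: 2/3 of 3640812 = 2427208; 2,427,208 required, 2,427,208 in favor — approved.
Series D: a majority of 1327914 is 663958; 663,958 required, 664,258 in favor — approved.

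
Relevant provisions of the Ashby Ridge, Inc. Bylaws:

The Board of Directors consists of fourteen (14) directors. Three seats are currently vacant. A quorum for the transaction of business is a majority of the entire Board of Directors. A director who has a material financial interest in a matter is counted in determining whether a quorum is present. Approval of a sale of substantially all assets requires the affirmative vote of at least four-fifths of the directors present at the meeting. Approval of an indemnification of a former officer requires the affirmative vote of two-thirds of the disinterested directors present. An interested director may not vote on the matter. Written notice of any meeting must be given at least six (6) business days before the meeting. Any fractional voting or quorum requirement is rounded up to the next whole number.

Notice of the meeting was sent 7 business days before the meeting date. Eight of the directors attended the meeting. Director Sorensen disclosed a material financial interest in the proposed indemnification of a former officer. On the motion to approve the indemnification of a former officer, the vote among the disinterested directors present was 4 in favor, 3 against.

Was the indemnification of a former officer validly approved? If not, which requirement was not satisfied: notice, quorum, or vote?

Invalid — vote requirement not satisfied.

Notice: 7 business days given; 6 required (7 ≥ 6). Satisfied.
Quorum: 8 present (interested directors count toward quorum); quorum is 8. Satisfied.
Vote: the indemnification of a former officer requires two-thirds of the disinterested directors present (8 − 1 = 7). 2/3 of 7 = 4.67, rounded up to 5, so 5 affirmative votes are needed; 4 voted in favor. Not satisfied.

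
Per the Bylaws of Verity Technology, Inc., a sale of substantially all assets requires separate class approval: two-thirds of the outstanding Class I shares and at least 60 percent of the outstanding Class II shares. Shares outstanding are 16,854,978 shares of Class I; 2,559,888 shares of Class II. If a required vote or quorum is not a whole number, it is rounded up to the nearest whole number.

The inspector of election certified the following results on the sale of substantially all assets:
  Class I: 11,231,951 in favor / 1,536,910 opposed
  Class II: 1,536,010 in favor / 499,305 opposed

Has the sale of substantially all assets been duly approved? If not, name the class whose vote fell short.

Class I: 2/3 of 16854978 = 11236652; 11,236,652 required, 11,231,951 in favor — not approved.
Class II: 3/5 of 2559888 = 1535932.80, rounded up to 1535933; 1,535,933 required, 1,536,010 in favor — approved.

Not approved — the Class I shares did not give the required vote.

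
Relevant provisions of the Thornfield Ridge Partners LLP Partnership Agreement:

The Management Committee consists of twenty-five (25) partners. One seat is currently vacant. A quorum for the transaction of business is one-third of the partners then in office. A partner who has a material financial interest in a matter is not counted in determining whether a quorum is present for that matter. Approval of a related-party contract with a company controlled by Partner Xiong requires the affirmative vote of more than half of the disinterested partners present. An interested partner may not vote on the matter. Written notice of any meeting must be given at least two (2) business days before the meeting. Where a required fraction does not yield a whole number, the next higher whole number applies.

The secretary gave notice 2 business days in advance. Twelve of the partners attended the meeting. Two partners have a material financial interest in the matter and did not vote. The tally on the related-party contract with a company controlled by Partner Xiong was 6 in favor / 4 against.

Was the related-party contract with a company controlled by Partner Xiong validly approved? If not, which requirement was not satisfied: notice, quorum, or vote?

Valid — all requirements satisfied.

Notice: 2 business days given; 2 required (2 ≥ 2). Satisfied.
Quorum: 12 present, but the 2 interested partners do not count, leaving 10. Quorum is 8. Satisfied.
Vote: the related-party contract with a company controlled by Partner Xiong requires a majority of the disinterested partners present (12 − 2 = 10). A majority of 10 is 6, so 6 affirmative votes are needed; 6 voted in favor. Satisfied.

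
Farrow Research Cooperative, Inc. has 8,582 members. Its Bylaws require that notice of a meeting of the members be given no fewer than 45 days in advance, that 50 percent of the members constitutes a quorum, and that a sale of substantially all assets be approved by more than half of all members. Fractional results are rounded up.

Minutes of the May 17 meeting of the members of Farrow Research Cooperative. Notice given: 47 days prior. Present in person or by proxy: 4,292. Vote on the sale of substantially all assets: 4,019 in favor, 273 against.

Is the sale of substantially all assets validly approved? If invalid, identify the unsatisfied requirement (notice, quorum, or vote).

Invalid — vote requirement not satisfied.

Notice: 47 days given; 45 required. Satisfied.
Quorum: 50% of 8,582 = 4,291; 4,292 present. Satisfied.
Vote: requires a majority of all members (8,582); a majority of 8582 is 4292, so 4,292 needed; 4,019 in favor. Not satisfied.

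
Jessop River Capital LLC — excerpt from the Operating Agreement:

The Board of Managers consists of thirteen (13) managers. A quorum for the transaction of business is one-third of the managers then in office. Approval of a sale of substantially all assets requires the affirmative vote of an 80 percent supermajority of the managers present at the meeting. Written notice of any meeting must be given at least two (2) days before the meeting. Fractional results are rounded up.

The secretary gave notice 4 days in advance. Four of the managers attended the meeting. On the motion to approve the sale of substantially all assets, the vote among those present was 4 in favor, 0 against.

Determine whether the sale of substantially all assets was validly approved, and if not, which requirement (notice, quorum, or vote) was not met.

Notice: 4 days given; 2 required (4 ≥ 2). Satisfied.
Quorum: 4 present; quorum is 5. Not satisfied.
Vote: the sale of substantially all assets requires four-fifths of the managers present (4). 4/5 of 4 = 3.20, rounded up to 4, so 4 affirmative votes are needed; 4 voted in favor. Satisfied. (Moot — without a quorum no business can be validly transacted.)

Invalid — quorum requirement not satisfied.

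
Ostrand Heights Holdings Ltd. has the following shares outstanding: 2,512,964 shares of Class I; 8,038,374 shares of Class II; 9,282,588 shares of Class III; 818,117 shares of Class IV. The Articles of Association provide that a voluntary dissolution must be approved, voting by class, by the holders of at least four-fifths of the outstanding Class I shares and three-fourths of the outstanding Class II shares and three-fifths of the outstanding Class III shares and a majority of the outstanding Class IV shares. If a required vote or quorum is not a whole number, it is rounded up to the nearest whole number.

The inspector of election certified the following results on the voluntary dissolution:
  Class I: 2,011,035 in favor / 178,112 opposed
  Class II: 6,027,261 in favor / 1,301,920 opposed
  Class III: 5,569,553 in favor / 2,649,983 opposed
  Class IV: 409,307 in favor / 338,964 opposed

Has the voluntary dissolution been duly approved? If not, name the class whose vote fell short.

Class I: 4/5 of 2512964 = 2010371.20, rounded up to 2010372; 2,010,372 required, 2,011,035 in favor — approved.
Class II: 3/4 of 8038374 = 6028780.50, rounded up to 6028781; 6,028,781 required, 6,027,261 in favor — not approved.
Class III: 3/5 of 9282588 = 5569552.80, rounded up to 5569553; 5,569,553 required, 5,569,553 in favor — approved.
Class IV: a majority of 818117 is 409059; 409,059 required, 409,307 in favor — approved.

Not approved — the Class II shares did not give the required vote.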